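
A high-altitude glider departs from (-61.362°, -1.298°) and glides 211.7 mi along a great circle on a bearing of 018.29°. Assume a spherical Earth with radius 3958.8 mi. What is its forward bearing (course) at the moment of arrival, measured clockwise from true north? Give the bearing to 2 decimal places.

final bearing 16.70°

The arc subtends δ = 211.7/3958.8 = 0.053476 rad at the centre.
Converting: φ₁ = -1.070969 rad, θ = 0.319221 rad.
sin φ₂ = sin φ₁ cos δ + cos φ₁ sin δ cos θ = (-0.877665)(0.998571) + (0.479274)(0.053450)(0.949480) = -0.852088
φ₂ = asin(-0.852088) = -1.019961 rad = -58.439°.
Δλ = atan2( sin θ sin δ cos φ₁ , cos δ − sin φ₁ sin φ₂ ) = atan2(0.008039, 0.250723) = 0.032054 rad = 1.837°.
λ₂ = -1.298° + 1.837° = 0.539°.
The forward bearing on arrival equals the back-azimuth from the destination plus 180°.
Back-azimuth from P₂ (-58.44°, 0.54°) to P₁ (-61.36°, -1.30°), with Δλ' = λ₁ − λ₂ = -1.84°: atan2( sin Δλ' cos φ₁ , cos φ₂ sin φ₁ − sin φ₂ cos φ₁ cos Δλ' ) = 196.70°.
Final bearing = (196.70° + 180°) mod 360° = 16.70°.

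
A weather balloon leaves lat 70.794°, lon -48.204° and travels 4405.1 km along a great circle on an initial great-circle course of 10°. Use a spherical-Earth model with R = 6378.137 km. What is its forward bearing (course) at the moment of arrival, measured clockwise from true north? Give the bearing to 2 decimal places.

final bearing 170.78°

Angular distance δ = d/R = 4405.1 / 6378.137 = 0.690656 rad.
Converting: φ₁ = 1.235588 rad, θ = 0.174533 rad.
Destination latitude: φ₂ = arcsin( sin φ₁ cos δ + cos φ₁ sin δ cos θ ) = arcsin(0.934307) = 69.116°.
Then Δλ = atan2(0.036391, -0.111477) = 2.826058 rad, from sin θ sin δ cos φ₁ over cos δ − sin φ₁ sin φ₂.
Hence λ₂ = -48.204° + 161.921° = 113.717°.
The forward bearing on arrival equals the back-azimuth from the destination plus 180°.
Back-azimuth from P₂ (69.12°, 113.72°) to P₁ (70.79°, -48.20°), with Δλ' = λ₁ − λ₂ = -161.92°: atan2( sin Δλ' cos φ₁ , cos φ₂ sin φ₁ − sin φ₂ cos φ₁ cos Δλ' ) = 350.78°.
Final bearing = (350.78° + 180°) mod 360° = 170.78°.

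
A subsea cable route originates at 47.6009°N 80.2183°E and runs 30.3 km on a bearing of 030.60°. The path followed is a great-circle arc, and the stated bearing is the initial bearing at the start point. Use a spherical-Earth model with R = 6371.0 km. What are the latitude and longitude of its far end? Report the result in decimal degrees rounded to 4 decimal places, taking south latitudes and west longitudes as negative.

latitude 47.8353°, longitude 80.4249°

δ = 30.3/6371 = 0.004756 rad (0.2725°).
Start latitude φ₁ = 0.830792 rad; initial bearing θ = 0.534071 rad.
Destination latitude: φ₂ = arcsin( sin φ₁ cos δ + cos φ₁ sin δ cos θ ) = arcsin(0.741218) = 47.8353°.
Then Δλ = atan2(0.001632, 0.452625) = 0.003607 rad, from sin θ sin δ cos φ₁ over cos δ − sin φ₁ sin φ₂.
λ₂ = 80.2183° + 0.2066° = 80.4249°.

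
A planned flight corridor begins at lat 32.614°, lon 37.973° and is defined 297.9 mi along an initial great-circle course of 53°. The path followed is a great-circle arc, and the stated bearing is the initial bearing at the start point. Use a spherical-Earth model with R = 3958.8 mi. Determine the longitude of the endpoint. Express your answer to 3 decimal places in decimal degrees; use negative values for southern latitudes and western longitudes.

δ = 297.9/3958.8 = 0.075250 rad (4.3115°).
With φ₁ = 32.614° = 0.569222 rad and θ = 53° = 0.925025 rad:
sin φ₂ = sin φ₁ cos δ + cos φ₁ sin δ cos θ = (0.538977)(0.997170) + (0.842321)(0.075179)(0.601815) = 0.575561
φ₂ = asin(0.575561) = 0.613290 rad = 35.139°.
Then Δλ = atan2(0.050574, 0.686956) = 0.073487 rad, from sin θ sin δ cos φ₁ over cos δ − sin φ₁ sin φ₂.
λ₂ = 37.973° + 4.211° = 42.184°.

longitude 42.184°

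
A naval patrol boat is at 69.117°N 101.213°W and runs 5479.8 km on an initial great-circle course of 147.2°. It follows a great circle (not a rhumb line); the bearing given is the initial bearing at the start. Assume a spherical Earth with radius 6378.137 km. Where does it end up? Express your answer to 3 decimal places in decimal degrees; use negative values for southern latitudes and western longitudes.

latitude 22.537°, longitude -74.844°

δ = 5479.8/6378.137 = 0.859154 rad (49.2259°).
Converting: φ₁ = 1.206319 rad, θ = 2.569125 rad.
sin φ₂ = sin φ₁ cos δ + cos φ₁ sin δ cos θ = (0.934310)(0.653079) + (0.356461)(0.757290)(-0.840567) = 0.383272
φ₂ = asin(0.383272) = 0.393336 rad = 22.537°.
Then Δλ = atan2(0.146231, 0.294984) = 0.460222 rad, from sin θ sin δ cos φ₁ over cos δ − sin φ₁ sin φ₂.
Hence λ₂ = -101.213° + 26.369° = -74.844°.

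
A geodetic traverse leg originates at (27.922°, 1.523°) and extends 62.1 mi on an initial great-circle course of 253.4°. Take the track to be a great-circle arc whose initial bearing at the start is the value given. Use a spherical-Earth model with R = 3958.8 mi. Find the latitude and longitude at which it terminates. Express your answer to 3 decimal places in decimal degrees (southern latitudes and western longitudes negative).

latitude 27.662°, longitude 0.551°

Central angle δ = d/R = 0.015687 rad.
Converting: φ₁ = 0.487331 rad, θ = 4.422664 rad.
sin φ₂ = sin φ₁ cos δ + cos φ₁ sin δ cos θ = (0.468269)(0.999877) + (0.883586)(0.015686)(-0.285688) = 0.464252
φ₂ = asin(0.464252) = 0.482790 rad = 27.662°.
Δλ = atan2( sin θ sin δ cos φ₁ , cos δ − sin φ₁ sin φ₂ ) = atan2(-0.013282, 0.782482) = -0.016973 rad = -0.972°.
λ₂ = 1.523° + -0.972° = 0.551°.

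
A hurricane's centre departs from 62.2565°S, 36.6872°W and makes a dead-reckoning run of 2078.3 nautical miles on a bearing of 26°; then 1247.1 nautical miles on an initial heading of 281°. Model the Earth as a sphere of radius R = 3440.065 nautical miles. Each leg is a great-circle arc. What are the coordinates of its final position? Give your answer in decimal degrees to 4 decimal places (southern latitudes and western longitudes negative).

Apply the spherical direct solution leg by leg, carrying full precision between legs.
Leg 1: from (-62.2565°, -36.6872°), δ = 2078.3/3440.065 = 0.604146 rad, θ = 26° → φ = -29.3867°, λ = -20.0809°.
Leg 2: from (-29.3867°, -20.0809°), δ = 1247.1/3440.065 = 0.362522 rad, θ = 281° → φ = -23.5686°, λ = -42.4022°.

latitude -23.5686°, longitude -42.4022°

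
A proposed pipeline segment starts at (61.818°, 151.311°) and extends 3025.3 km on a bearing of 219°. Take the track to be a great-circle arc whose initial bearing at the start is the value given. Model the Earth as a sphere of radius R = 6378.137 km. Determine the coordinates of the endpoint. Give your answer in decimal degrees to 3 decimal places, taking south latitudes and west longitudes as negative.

Central angle δ = d/R = 0.474323 rad.
Converting: φ₁ = 1.078928 rad, θ = 3.822271 rad.
Destination latitude: φ₂ = arcsin( sin φ₁ cos δ + cos φ₁ sin δ cos θ ) = arcsin(0.616507) = 38.062°.
Then Δλ = atan2(-0.135747, 0.346181) = -0.373703 rad, from sin θ sin δ cos φ₁ over cos δ − sin φ₁ sin φ₂.
λ₂ = λ₁ + Δλ = 129.899°.

latitude 38.062°, longitude 129.899°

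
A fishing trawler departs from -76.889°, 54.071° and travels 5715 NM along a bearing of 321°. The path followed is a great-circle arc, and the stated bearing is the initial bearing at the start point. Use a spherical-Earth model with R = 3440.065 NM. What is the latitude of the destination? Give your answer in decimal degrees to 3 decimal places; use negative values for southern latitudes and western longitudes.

latitude 15.283°

Central angle δ = d/R = 1.661306 rad.
Converting: φ₁ = -1.341966 rad, θ = 5.602507 rad.
Applying the spherical law of cosines for sides, sin φ₂ = sin φ₁ cos δ + cos φ₁ sin δ cos θ = 0.263595, so φ₂ = 15.283°.
For the longitude increment, Δλ = atan2( sin θ sin δ cos φ₁, cos δ − sin φ₁ sin φ₂ ) = atan2(-0.142170, 0.166337) = -40.521°.
λ₂ = 54.071° + -40.521° = 13.550°.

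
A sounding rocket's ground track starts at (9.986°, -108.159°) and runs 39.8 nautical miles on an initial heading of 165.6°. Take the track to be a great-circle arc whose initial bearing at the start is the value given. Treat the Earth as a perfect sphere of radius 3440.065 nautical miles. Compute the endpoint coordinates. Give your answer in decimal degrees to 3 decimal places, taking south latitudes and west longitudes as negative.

Angular distance δ = d/R = 39.8 / 3440.065 = 0.011570 rad.
Converting: φ₁ = 0.174289 rad, θ = 2.890265 rad.
sin φ₂ = sin φ₁ cos δ + cos φ₁ sin δ cos θ = (0.173408)(0.999933) + (0.984850)(0.011569)(-0.968583) = 0.162360
φ₂ = asin(0.162360) = 0.163082 rad = 9.344°.
Then Δλ = atan2(0.002834, 0.971779) = 0.002916 rad, from sin θ sin δ cos φ₁ over cos δ − sin φ₁ sin φ₂.
λ₂ = -108.159° + 0.167° = -107.992°.

latitude 9.344°, longitude -107.992°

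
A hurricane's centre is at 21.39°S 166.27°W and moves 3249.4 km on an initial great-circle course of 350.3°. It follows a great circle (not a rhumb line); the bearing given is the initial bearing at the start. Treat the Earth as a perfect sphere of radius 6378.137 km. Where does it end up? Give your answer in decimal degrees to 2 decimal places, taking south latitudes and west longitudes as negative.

latitude 7.42°, longitude -171.02°

Angular distance δ = d/R = 3249.4 / 6378.137 = 0.509459 rad.
Start latitude φ₁ = -0.373326 rad; initial bearing θ = 6.113888 rad.
Destination latitude: φ₂ = arcsin( sin φ₁ cos δ + cos φ₁ sin δ cos θ ) = arcsin(0.129221) = 7.42°.
Then Δλ = atan2(-0.076513, 0.920137) = -0.082963 rad, from sin θ sin δ cos φ₁ over cos δ − sin φ₁ sin φ₂.
λ₂ = -166.27° + -4.75° = -171.02°.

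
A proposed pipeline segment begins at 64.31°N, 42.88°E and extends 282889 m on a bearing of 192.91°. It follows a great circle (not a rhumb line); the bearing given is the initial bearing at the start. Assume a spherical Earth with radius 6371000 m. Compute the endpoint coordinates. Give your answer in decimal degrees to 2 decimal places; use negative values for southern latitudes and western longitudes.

latitude 61.82°, longitude 41.68°

The arc subtends δ = 282889/6371000 = 0.044403 rad at the centre.
Start latitude φ₁ = 1.122421 rad; initial bearing θ = 3.366915 rad.
Destination latitude: φ₂ = arcsin( sin φ₁ cos δ + cos φ₁ sin δ cos θ ) = arcsin(0.881509) = 61.82°.
For the longitude increment, Δλ = atan2( sin θ sin δ cos φ₁, cos δ − sin φ₁ sin φ₂ ) = atan2(-0.004299, 0.204641) = -1.20°.
λ₂ = λ₁ + Δλ = 41.68°.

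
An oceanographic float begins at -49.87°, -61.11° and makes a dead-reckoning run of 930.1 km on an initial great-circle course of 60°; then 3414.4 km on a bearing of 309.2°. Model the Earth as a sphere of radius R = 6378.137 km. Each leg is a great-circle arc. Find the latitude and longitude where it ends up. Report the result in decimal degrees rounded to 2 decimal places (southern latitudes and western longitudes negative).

latitude -22.53°, longitude -76.16°

Apply the spherical direct solution leg by leg, carrying full precision between legs.
Leg 1: from (-49.87°, -61.11°), δ = 930.1/6378.137 = 0.145826 rad, θ = 60° → φ = -45.21°, λ = -50.82°.
Leg 2: from (-45.21°, -50.82°), δ = 3414.4/6378.137 = 0.535329 rad, θ = 309.2° → φ = -22.53°, λ = -76.16°.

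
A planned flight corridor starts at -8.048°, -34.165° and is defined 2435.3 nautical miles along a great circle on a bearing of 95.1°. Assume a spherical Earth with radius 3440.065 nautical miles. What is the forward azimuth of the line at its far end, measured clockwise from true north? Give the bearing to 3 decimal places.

final bearing 88.596°

δ = 2435.3/3440.065 = 0.707923 rad (40.5610°).
With φ₁ = -8.048° = -0.140464 rad and θ = 95.1° = 1.659808 rad:
sin φ₂ = sin φ₁ cos δ + cos φ₁ sin δ cos θ = (-0.140003)(0.759714) + (0.990151)(0.650257)(-0.088894) = -0.163597
φ₂ = asin(-0.163597) = -0.164336 rad = -9.416°.
For the longitude increment, Δλ = atan2( sin θ sin δ cos φ₁, cos δ − sin φ₁ sin φ₂ ) = atan2(0.641304, 0.736810) = 41.036°.
λ₂ = λ₁ + Δλ = 6.871°.
The forward bearing on arrival equals the back-azimuth from the destination plus 180°.
Back-azimuth from P₂ (-9.416°, 6.871°) to P₁ (-8.048°, -34.165°), with Δλ' = λ₁ − λ₂ = -41.036°: atan2( sin Δλ' cos φ₁ , cos φ₂ sin φ₁ − sin φ₂ cos φ₁ cos Δλ' ) = 268.596°.
Final bearing = (268.596° + 180°) mod 360° = 88.596°.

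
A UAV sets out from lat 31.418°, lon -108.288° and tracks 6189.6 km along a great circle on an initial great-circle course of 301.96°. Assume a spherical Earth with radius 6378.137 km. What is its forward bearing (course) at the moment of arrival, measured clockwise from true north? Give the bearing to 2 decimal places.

δ = 6189.6/6378.137 = 0.970440 rad (55.6021°).
Start latitude φ₁ = 0.548348 rad; initial bearing θ = 5.270196 rad.
Applying the spherical law of cosines for sides, sin φ₂ = sin φ₁ cos δ + cos φ₁ sin δ cos θ = 0.667219, so φ₂ = 41.853°.
Then Δλ = atan2(-0.597421, 0.217130) = -1.222194 rad, from sin θ sin δ cos φ₁ over cos δ − sin φ₁ sin φ₂.
Hence λ₂ = -108.288° + -70.027° = -178.315°.
The forward bearing on arrival equals the back-azimuth from the destination plus 180°.
Back-azimuth from P₂ (41.85°, -178.31°) to P₁ (31.42°, -108.29°), with Δλ' = λ₁ − λ₂ = 70.03°: atan2( sin Δλ' cos φ₁ , cos φ₂ sin φ₁ − sin φ₂ cos φ₁ cos Δλ' ) = 76.42°.
Final bearing = (76.42° + 180°) mod 360° = 256.42°.

final bearing 256.42°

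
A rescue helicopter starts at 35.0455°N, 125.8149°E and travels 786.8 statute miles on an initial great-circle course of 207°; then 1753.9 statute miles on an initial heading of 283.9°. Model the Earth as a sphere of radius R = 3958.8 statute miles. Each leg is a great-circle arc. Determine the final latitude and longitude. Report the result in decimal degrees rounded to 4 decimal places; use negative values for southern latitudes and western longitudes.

latitude 28.1619°, longitude 91.9848°

Apply the spherical direct solution leg by leg, carrying full precision between legs.
Leg 1: from (35.0455°, 125.8149°), δ = 786.8/3958.8 = 0.198747 rad, θ = 207° → φ = 24.7650°, λ = 120.1497°.
Leg 2: from (24.7650°, 120.1497°), δ = 1753.9/3958.8 = 0.443038 rad, θ = 283.9° → φ = 28.1619°, λ = 91.9848°.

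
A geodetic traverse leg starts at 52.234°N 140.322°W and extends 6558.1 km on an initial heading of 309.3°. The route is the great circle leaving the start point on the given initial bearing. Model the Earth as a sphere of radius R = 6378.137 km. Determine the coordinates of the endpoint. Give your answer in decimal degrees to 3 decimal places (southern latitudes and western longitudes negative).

Central angle δ = d/R = 1.028216 rad.
Converting: φ₁ = 0.911655 rad, θ = 5.398303 rad.
sin φ₂ = sin φ₁ cos δ + cos φ₁ sin δ cos θ = (0.790519)(0.516348) + (0.612438)(0.856379)(0.633381) = 0.740378
φ₂ = asin(0.740378) = 0.833632 rad = 47.764°.
For the longitude increment, Δλ = atan2( sin θ sin δ cos φ₁, cos δ − sin φ₁ sin φ₂ ) = atan2(-0.405863, -0.068934) = -99.639°.
λ₂ = -140.322° + -99.639° = -239.961°, normalized to (−180°, 180°] → 120.039°.

latitude 47.764°, longitude 120.039°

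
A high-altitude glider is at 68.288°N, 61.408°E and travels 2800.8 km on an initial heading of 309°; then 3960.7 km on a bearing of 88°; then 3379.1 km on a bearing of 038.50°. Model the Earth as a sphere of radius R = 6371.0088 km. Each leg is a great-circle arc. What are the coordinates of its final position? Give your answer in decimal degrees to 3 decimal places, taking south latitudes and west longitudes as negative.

latitude 66.514°, longitude 104.214°

Apply the spherical direct solution leg by leg, carrying full precision between legs.
Leg 1: from (68.288°, 61.408°), δ = 2800.8/6371.0088 = 0.439616 rad, θ = 309° → φ = 70.018°, λ = -14.028°.
Leg 2: from (70.018°, -14.028°), δ = 3960.7/6371.0088 = 0.621675 rad, θ = 88° → φ = 50.436°, λ = 52.009°.
Leg 3: from (50.436°, 52.009°), δ = 3379.1/6371.0088 = 0.530387 rad, θ = 38.5° → φ = 66.514°, λ = 104.214°.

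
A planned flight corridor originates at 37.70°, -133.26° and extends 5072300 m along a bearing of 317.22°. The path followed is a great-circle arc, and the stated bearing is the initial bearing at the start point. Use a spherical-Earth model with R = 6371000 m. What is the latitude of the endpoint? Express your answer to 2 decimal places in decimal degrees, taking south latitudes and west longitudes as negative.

latitude 57.43°

δ = 5072300/6371000 = 0.796154 rad (45.6163°).
Converting: φ₁ = 0.657989 rad, θ = 5.536533 rad.
Destination latitude: φ₂ = arcsin( sin φ₁ cos δ + cos φ₁ sin δ cos θ ) = arcsin(0.842771) = 57.43°.
Then Δλ = atan2(-0.384055, 0.184083) = -1.123835 rad, from sin θ sin δ cos φ₁ over cos δ − sin φ₁ sin φ₂.
λ₂ = -133.26° + -64.39° = -197.65°, normalized to (−180°, 180°] → 162.35°.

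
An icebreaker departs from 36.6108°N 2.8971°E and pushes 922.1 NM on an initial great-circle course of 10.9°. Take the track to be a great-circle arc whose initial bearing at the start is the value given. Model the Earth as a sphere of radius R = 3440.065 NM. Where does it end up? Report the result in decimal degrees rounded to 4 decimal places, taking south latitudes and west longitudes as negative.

Central angle δ = d/R = 0.268047 rad.
Start latitude φ₁ = 0.638979 rad; initial bearing θ = 0.190241 rad.
Applying the spherical law of cosines for sides, sin φ₂ = sin φ₁ cos δ + cos φ₁ sin δ cos θ = 0.783840, so φ₂ = 51.6135°.
Then Δλ = atan2(0.040201, 0.496827) = 0.080739 rad, from sin θ sin δ cos φ₁ over cos δ − sin φ₁ sin φ₂.
λ₂ = 2.8971° + 4.6260° = 7.5231°.

latitude 51.6135°, longitude 7.5231°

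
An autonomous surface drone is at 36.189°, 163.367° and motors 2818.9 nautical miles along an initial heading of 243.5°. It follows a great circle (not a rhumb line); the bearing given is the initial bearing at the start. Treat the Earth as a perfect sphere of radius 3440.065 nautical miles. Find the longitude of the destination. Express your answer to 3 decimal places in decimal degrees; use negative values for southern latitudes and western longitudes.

longitude 122.031°

Angular distance δ = d/R = 2818.9 / 3440.065 = 0.819432 rad.
Converting: φ₁ = 0.631617 rad, θ = 4.249877 rad.
Applying the spherical law of cosines for sides, sin φ₂ = sin φ₁ cos δ + cos φ₁ sin δ cos θ = 0.139906, so φ₂ = 8.042°.
For the longitude increment, Δλ = atan2( sin θ sin δ cos φ₁, cos δ − sin φ₁ sin φ₂ ) = atan2(-0.527811, 0.600028) = -41.336°.
Hence λ₂ = 163.367° + -41.336° = 122.031°.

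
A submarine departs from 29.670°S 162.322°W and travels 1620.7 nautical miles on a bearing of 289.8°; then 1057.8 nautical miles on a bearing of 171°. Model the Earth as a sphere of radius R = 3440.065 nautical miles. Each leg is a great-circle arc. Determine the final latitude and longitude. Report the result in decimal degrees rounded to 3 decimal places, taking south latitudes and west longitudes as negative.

Apply the spherical direct solution leg by leg, carrying full precision between legs.
Leg 1: from (-29.670°, -162.322°), δ = 1620.7/3440.065 = 0.471125 rad, θ = 289.8° → φ = -17.908°, λ = 171.011°.
Leg 2: from (-17.908°, 171.011°), δ = 1057.8/3440.065 = 0.307494 rad, θ = 171° → φ = -35.277°, λ = 174.336°.

latitude -35.277°, longitude 174.336°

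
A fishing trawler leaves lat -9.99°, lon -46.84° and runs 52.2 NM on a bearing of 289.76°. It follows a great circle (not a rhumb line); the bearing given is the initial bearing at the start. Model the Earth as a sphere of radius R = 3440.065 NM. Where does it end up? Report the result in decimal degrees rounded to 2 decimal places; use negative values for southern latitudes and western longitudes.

latitude -9.70°, longitude -47.67°

Angular distance δ = d/R = 52.2 / 3440.065 = 0.015174 rad.
Start latitude φ₁ = -0.174358 rad; initial bearing θ = 5.057266 rad.
sin φ₂ = sin φ₁ cos δ + cos φ₁ sin δ cos θ = (-0.173476)(0.999885) + (0.984838)(0.015174)(0.338081) = -0.168404
φ₂ = asin(-0.168404) = -0.169211 rad = -9.70°.
Δλ = atan2( sin θ sin δ cos φ₁ , cos δ − sin φ₁ sin φ₂ ) = atan2(-0.014064, 0.970671) = -0.014487 rad = -0.83°.
λ₂ = -46.84° + -0.83° = -47.67°.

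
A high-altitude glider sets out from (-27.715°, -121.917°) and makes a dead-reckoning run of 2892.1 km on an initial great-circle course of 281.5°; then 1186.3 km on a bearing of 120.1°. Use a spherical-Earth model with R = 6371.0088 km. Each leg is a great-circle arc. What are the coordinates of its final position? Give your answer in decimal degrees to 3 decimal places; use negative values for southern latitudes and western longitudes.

Apply the spherical direct solution leg by leg, carrying full precision between legs.
Leg 1: from (-27.715°, -121.917°), δ = 2892.1/6371.0088 = 0.453947 rad, θ = 281.5° → φ = -19.912°, λ = -149.113°.
Leg 2: from (-19.912°, -149.113°), δ = 1186.3/6371.0088 = 0.186203 rad, θ = 120.1° → φ = -24.960°, λ = -138.937°.

latitude -24.960°, longitude -138.937°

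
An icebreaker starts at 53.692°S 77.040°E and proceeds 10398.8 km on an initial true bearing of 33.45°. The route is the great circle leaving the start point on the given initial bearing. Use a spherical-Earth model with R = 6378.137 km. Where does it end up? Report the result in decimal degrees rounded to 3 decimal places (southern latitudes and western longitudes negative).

δ = 10398.8/6378.137 = 1.630382 rad (93.4140°).
Converting: φ₁ = -0.937102 rad, θ = 0.583813 rad.
sin φ₂ = sin φ₁ cos δ + cos φ₁ sin δ cos θ = (-0.805846)(-0.059550) + (0.592126)(0.998225)(0.834367) = 0.541162
φ₂ = asin(0.541162) = 0.571818 rad = 32.763°.
For the longitude increment, Δλ = atan2( sin θ sin δ cos φ₁, cos δ − sin φ₁ sin φ₂ ) = atan2(0.325806, 0.376543) = 40.868°.
λ₂ = λ₁ + Δλ = 117.908°.

latitude 32.763°, longitude 117.908°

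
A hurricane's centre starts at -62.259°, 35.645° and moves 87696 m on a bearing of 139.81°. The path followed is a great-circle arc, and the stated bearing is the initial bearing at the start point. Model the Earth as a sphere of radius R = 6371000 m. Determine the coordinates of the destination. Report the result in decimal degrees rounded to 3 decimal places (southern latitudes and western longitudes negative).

δ = 87696/6371000 = 0.013765 rad (0.7887°).
With φ₁ = -62.259° = -1.086625 rad and θ = 139.81° = 2.440145 rad:
Applying the spherical law of cosines for sides, sin φ₂ = sin φ₁ cos δ + cos φ₁ sin δ cos θ = -0.889871, so φ₂ = -62.857°.
Then Δλ = atan2(0.004135, 0.212315) = 0.019471 rad, from sin θ sin δ cos φ₁ over cos δ − sin φ₁ sin φ₂.
λ₂ = λ₁ + Δλ = 36.761°.

latitude -62.857°, longitude 36.761°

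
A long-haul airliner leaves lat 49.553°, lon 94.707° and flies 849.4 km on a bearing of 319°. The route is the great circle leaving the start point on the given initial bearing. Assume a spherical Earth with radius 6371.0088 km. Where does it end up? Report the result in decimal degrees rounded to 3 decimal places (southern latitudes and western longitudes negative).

latitude 55.018°, longitude 85.958°

Central angle δ = d/R = 0.133323 rad.
With φ₁ = 49.553° = 0.864863 rad and θ = 319° = 5.567600 rad:
Destination latitude: φ₂ = arcsin( sin φ₁ cos δ + cos φ₁ sin δ cos θ ) = arcsin(0.819336) = 55.018°.
Then Δλ = atan2(-0.056576, 0.367605) = -0.152706 rad, from sin θ sin δ cos φ₁ over cos δ − sin φ₁ sin φ₂.
Hence λ₂ = 94.707° + -8.749° = 85.958°.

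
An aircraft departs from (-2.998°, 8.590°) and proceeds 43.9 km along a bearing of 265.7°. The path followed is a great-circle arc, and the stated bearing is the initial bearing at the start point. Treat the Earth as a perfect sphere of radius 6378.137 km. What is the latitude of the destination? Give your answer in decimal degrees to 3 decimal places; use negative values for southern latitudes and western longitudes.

latitude -3.027°

Central angle δ = d/R = 0.006883 rad.
With φ₁ = -2.998° = -0.052325 rad and θ = 265.7° = 4.637340 rad:
Destination latitude: φ₂ = arcsin( sin φ₁ cos δ + cos φ₁ sin δ cos θ ) = arcsin(-0.052815) = -3.027°.
Then Δλ = atan2(-0.006854, 0.997214) = -0.006873 rad, from sin θ sin δ cos φ₁ over cos δ − sin φ₁ sin φ₂.
λ₂ = λ₁ + Δλ = 8.196°.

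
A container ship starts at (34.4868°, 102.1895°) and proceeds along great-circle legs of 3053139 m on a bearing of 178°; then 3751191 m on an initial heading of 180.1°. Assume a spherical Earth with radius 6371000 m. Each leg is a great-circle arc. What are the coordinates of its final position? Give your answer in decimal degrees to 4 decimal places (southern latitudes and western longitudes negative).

latitude -26.6926°, longitude 103.0564°

Apply the spherical direct solution leg by leg, carrying full precision between legs.
Leg 1: from (34.4868°, 102.1895°), δ = 3053139/6371000 = 0.479224 rad, θ = 178° → φ = 7.0426°, λ = 103.1185°.
Leg 2: from (7.0426°, 103.1185°), δ = 3751191/6371000 = 0.588792 rad, θ = 180.1° → φ = -26.6926°, λ = 103.0564°.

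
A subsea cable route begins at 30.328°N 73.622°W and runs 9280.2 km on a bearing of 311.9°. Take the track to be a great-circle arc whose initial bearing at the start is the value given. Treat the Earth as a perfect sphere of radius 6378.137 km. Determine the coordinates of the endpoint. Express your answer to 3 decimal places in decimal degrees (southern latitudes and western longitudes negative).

The arc subtends δ = 9280.2/6378.137 = 1.455002 rad at the centre.
With φ₁ = 30.328° = 0.529323 rad and θ = 311.9° = 5.443682 rad:
sin φ₂ = sin φ₁ cos δ + cos φ₁ sin δ cos θ = (0.504949)(0.115536) + (0.863149)(0.993303)(0.667833) = 0.630919
φ₂ = asin(0.630919) = 0.682737 rad = 39.118°.
For the longitude increment, Δλ = atan2( sin θ sin δ cos φ₁, cos δ − sin φ₁ sin φ₂ ) = atan2(-0.638149, -0.203046) = -107.650°.
λ₂ = -73.622° + -107.650° = -181.272°, normalized to (−180°, 180°] → 178.728°.

latitude 39.118°, longitude 178.728°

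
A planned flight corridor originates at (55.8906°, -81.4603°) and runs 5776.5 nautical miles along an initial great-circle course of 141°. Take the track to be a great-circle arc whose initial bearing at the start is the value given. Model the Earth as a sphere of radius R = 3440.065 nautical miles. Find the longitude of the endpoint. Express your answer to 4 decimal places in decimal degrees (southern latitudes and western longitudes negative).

Central angle δ = d/R = 1.679183 rad.
With φ₁ = 55.8906° = 0.975475 rad and θ = 141° = 2.460914 rad:
Destination latitude: φ₂ = arcsin( sin φ₁ cos δ + cos φ₁ sin δ cos θ ) = arcsin(-0.522812) = -31.5211°.
Then Δλ = atan2(0.350836, 0.324697) = 0.824073 rad, from sin θ sin δ cos φ₁ over cos δ − sin φ₁ sin φ₂.
λ₂ = λ₁ + Δλ = -34.2444°.

longitude -34.2444°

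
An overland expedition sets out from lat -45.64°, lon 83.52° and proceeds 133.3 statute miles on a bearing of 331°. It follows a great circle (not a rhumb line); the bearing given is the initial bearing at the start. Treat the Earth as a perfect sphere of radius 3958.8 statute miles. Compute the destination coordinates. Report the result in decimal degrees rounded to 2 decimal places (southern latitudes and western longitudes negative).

Central angle δ = d/R = 0.033672 rad.
Start latitude φ₁ = -0.796568 rad; initial bearing θ = 5.777040 rad.
Destination latitude: φ₂ = arcsin( sin φ₁ cos δ + cos φ₁ sin δ cos θ ) = arcsin(-0.693969) = -43.95°.
Then Δλ = atan2(-0.011411, 0.503272) = -0.022670 rad, from sin θ sin δ cos φ₁ over cos δ − sin φ₁ sin φ₂.
Hence λ₂ = 83.52° + -1.30° = 82.22°.

latitude -43.95°, longitude 82.22°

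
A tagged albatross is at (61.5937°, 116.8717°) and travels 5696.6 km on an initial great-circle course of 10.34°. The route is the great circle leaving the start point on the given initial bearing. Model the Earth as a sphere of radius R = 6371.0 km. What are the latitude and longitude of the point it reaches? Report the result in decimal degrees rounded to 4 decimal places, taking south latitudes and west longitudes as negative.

The arc subtends δ = 5696.6/6371 = 0.894145 rad at the centre.
Converting: φ₁ = 1.075013 rad, θ = 0.180467 rad.
Applying the spherical law of cosines for sides, sin φ₂ = sin φ₁ cos δ + cos φ₁ sin δ cos θ = 0.915674, so φ₂ = 66.3016°.
Then Δλ = atan2(0.066574, -0.179238) = 2.785959 rad, from sin θ sin δ cos φ₁ over cos δ − sin φ₁ sin φ₂.
λ₂ = 116.8717° + 159.6237° = 276.4954°, normalized to (−180°, 180°] → -83.5046°.

latitude 66.3016°, longitude -83.5046°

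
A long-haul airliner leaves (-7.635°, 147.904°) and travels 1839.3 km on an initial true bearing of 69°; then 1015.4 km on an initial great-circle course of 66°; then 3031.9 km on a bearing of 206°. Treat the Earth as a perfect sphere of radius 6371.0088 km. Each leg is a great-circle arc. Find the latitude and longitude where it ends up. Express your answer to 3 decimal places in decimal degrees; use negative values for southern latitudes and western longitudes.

Apply the spherical direct solution leg by leg, carrying full precision between legs.
Leg 1: from (-7.635°, 147.904°), δ = 1839.3/6371.0088 = 0.288698 rad, θ = 69° → φ = -1.504°, λ = 163.324°.
Leg 2: from (-1.504°, 163.324°), δ = 1015.4/6371.0088 = 0.159378 rad, θ = 66° → φ = 2.213°, λ = 171.666°.
Leg 3: from (2.213°, 171.666°), δ = 3031.9/6371.0088 = 0.475890 rad, θ = 206° → φ = -22.156°, λ = 159.143°.

latitude -22.156°, longitude 159.143°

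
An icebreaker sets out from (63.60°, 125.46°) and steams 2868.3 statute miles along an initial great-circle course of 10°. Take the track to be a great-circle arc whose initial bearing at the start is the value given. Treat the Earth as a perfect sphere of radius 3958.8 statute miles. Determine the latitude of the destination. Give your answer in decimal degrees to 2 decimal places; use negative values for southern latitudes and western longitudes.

latitude 73.93°

Central angle δ = d/R = 0.724538 rad.
With φ₁ = 63.60° = 1.110029 rad and θ = 10° = 0.174533 rad:
Applying the spherical law of cosines for sides, sin φ₂ = sin φ₁ cos δ + cos φ₁ sin δ cos θ = 0.960937, so φ₂ = 73.93°.
For the longitude increment, Δλ = atan2( sin θ sin δ cos φ₁, cos δ − sin φ₁ sin φ₂ ) = atan2(0.051174, -0.111916) = 155.43°.
λ₂ = 125.46° + 155.43° = 280.89°, normalized to (−180°, 180°] → -79.11°.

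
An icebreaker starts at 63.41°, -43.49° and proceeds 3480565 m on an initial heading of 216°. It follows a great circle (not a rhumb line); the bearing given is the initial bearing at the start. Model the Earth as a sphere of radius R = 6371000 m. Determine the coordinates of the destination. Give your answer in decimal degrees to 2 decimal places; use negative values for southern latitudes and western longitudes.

Angular distance δ = d/R = 3480565 / 6371000 = 0.546314 rad.
Converting: φ₁ = 1.106713 rad, θ = 3.769911 rad.
sin φ₂ = sin φ₁ cos δ + cos φ₁ sin δ cos θ = (0.894232)(0.854445) + (0.447603)(0.519541)(-0.809017) = 0.575937
φ₂ = asin(0.575937) = 0.613750 rad = 35.17°.
Then Δλ = atan2(-0.136688, 0.339424) = -0.382838 rad, from sin θ sin δ cos φ₁ over cos δ − sin φ₁ sin φ₂.
λ₂ = -43.49° + -21.94° = -65.43°.

latitude 35.17°, longitude -65.43°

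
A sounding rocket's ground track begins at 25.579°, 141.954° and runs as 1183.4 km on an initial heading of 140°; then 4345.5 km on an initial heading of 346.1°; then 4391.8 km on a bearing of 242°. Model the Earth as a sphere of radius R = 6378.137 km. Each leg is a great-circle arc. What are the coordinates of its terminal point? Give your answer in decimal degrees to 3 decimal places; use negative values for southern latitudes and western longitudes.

latitude 27.112°, longitude 94.901°

Apply the spherical direct solution leg by leg, carrying full precision between legs.
Leg 1: from (25.579°, 141.954°), δ = 1183.4/6378.137 = 0.185540 rad, θ = 140° → φ = 17.270°, λ = 149.087°.
Leg 2: from (17.270°, 149.087°), δ = 4345.5/6378.137 = 0.681312 rad, θ = 346.1° → φ = 54.529°, λ = 133.974°.
Leg 3: from (54.529°, 133.974°), δ = 4391.8/6378.137 = 0.688571 rad, θ = 242° → φ = 27.112°, λ = 94.901°.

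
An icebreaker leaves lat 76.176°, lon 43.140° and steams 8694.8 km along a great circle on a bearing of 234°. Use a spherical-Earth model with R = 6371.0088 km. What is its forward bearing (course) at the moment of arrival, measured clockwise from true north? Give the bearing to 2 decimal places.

δ = 8694.8/6371.0088 = 1.364745 rad (78.1941°).
Start latitude φ₁ = 1.329522 rad; initial bearing θ = 4.084070 rad.
Applying the spherical law of cosines for sides, sin φ₂ = sin φ₁ cos δ + cos φ₁ sin δ cos θ = 0.061196, so φ₂ = 3.508°.
Δλ = atan2( sin θ sin δ cos φ₁ , cos δ − sin φ₁ sin φ₂ ) = atan2(-0.189218, 0.145173) = -0.916359 rad = -52.503°.
Hence λ₂ = 43.140° + -52.503° = -9.363°.
The forward bearing on arrival equals the back-azimuth from the destination plus 180°.
Back-azimuth from P₂ (3.51°, -9.36°) to P₁ (76.18°, 43.14°), with Δλ' = λ₁ − λ₂ = 52.50°: atan2( sin Δλ' cos φ₁ , cos φ₂ sin φ₁ − sin φ₂ cos φ₁ cos Δλ' ) = 11.17°.
Final bearing = (11.17° + 180°) mod 360° = 191.17°.

final bearing 191.17°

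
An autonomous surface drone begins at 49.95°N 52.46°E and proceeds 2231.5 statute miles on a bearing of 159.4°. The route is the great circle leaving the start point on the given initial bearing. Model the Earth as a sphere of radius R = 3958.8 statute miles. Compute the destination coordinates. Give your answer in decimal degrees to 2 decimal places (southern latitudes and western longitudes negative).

latitude 18.98°, longitude 63.93°

The arc subtends δ = 2231.5/3958.8 = 0.563681 rad at the centre.
With φ₁ = 49.95° = 0.871792 rad and θ = 159.4° = 2.782055 rad:
Applying the spherical law of cosines for sides, sin φ₂ = sin φ₁ cos δ + cos φ₁ sin δ cos θ = 0.325242, so φ₂ = 18.98°.
Δλ = atan2( sin θ sin δ cos φ₁ , cos δ − sin φ₁ sin φ₂ ) = atan2(0.120963, 0.596327) = 0.200131 rad = 11.47°.
λ₂ = 52.46° + 11.47° = 63.93°.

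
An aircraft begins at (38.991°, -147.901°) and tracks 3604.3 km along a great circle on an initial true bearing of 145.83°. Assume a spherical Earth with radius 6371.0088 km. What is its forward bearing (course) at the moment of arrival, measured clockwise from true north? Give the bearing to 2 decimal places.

δ = 3604.3/6371.0088 = 0.565735 rad (32.4142°).
With φ₁ = 38.991° = 0.680521 rad and θ = 145.83° = 2.545214 rad:
Applying the spherical law of cosines for sides, sin φ₂ = sin φ₁ cos δ + cos φ₁ sin δ cos θ = 0.186456, so φ₂ = 10.746°.
For the longitude increment, Δλ = atan2( sin θ sin δ cos φ₁, cos δ − sin φ₁ sin φ₂ ) = atan2(0.234001, 0.726877) = 17.845°.
Hence λ₂ = -147.901° + 17.845° = -130.056°.
The forward bearing on arrival equals the back-azimuth from the destination plus 180°.
Back-azimuth from P₂ (10.75°, -130.06°) to P₁ (38.99°, -147.90°), with Δλ' = λ₁ − λ₂ = -17.84°: atan2( sin Δλ' cos φ₁ , cos φ₂ sin φ₁ − sin φ₂ cos φ₁ cos Δλ' ) = 333.62°.
Final bearing = (333.62° + 180°) mod 360° = 153.62°.

final bearing 153.62°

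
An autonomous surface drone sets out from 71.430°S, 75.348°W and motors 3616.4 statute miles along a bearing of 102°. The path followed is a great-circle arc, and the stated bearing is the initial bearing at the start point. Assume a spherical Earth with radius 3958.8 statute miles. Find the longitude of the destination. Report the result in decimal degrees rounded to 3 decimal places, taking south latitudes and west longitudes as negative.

The arc subtends δ = 3616.4/3958.8 = 0.913509 rad at the centre.
Converting: φ₁ = -1.246689 rad, θ = 1.780236 rad.
sin φ₂ = sin φ₁ cos δ + cos φ₁ sin δ cos θ = (-0.947935)(0.610971) + (0.318463)(0.791653)(-0.207912) = -0.631578
φ₂ = asin(-0.631578) = -0.683587 rad = -39.167°.
Then Δλ = atan2(0.246603, 0.012276) = 1.521057 rad, from sin θ sin δ cos φ₁ over cos δ − sin φ₁ sin φ₂.
Hence λ₂ = -75.348° + 87.150° = 11.802°.

longitude 11.802°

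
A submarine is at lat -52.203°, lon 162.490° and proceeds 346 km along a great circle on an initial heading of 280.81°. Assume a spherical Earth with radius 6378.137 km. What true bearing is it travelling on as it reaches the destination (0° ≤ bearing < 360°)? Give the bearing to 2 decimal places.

final bearing 284.67°

Central angle δ = d/R = 0.054248 rad.
Start latitude φ₁ = -0.911114 rad; initial bearing θ = 4.901059 rad.
Destination latitude: φ₂ = arcsin( sin φ₁ cos δ + cos φ₁ sin δ cos θ ) = arcsin(-0.782792) = -51.517°.
For the longitude increment, Δλ = atan2( sin θ sin δ cos φ₁, cos δ − sin φ₁ sin φ₂ ) = atan2(-0.032641, 0.379977) = -4.910°.
λ₂ = 162.490° + -4.910° = 157.580°.
The forward bearing on arrival equals the back-azimuth from the destination plus 180°.
Back-azimuth from P₂ (-51.52°, 157.58°) to P₁ (-52.20°, 162.49°), with Δλ' = λ₁ − λ₂ = 4.91°: atan2( sin Δλ' cos φ₁ , cos φ₂ sin φ₁ − sin φ₂ cos φ₁ cos Δλ' ) = 104.67°.
Final bearing = (104.67° + 180°) mod 360° = 284.67°.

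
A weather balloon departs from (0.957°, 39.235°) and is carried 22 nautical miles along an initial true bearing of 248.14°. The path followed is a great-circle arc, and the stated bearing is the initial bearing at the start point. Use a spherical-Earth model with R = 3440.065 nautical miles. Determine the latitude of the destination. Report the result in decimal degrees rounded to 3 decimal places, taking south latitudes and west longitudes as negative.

latitude 0.821°

Central angle δ = d/R = 0.006395 rad.
With φ₁ = 0.957° = 0.016703 rad and θ = 248.14° = 4.330860 rad:
Applying the spherical law of cosines for sides, sin φ₂ = sin φ₁ cos δ + cos φ₁ sin δ cos θ = 0.014321, so φ₂ = 0.821°.
For the longitude increment, Δλ = atan2( sin θ sin δ cos φ₁, cos δ − sin φ₁ sin φ₂ ) = atan2(-0.005935, 0.999740) = -0.340°.
Hence λ₂ = 39.235° + -0.340° = 38.895°.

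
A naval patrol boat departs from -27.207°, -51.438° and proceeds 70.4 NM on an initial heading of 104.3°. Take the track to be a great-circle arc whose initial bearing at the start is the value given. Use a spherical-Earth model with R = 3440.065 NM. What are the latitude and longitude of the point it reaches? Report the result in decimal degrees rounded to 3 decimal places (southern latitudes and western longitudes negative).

Angular distance δ = d/R = 70.4 / 3440.065 = 0.020465 rad.
Converting: φ₁ = -0.474852 rad, θ = 1.820378 rad.
sin φ₂ = sin φ₁ cos δ + cos φ₁ sin δ cos θ = (-0.457207)(0.999791) + (0.889361)(0.020463)(-0.246999) = -0.461606
φ₂ = asin(-0.461606) = -0.479805 rad = -27.491°.
Then Δλ = atan2(0.017635, 0.788741) = 0.022355 rad, from sin θ sin δ cos φ₁ over cos δ − sin φ₁ sin φ₂.
λ₂ = -51.438° + 1.281° = -50.157°.

latitude -27.491°, longitude -50.157°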